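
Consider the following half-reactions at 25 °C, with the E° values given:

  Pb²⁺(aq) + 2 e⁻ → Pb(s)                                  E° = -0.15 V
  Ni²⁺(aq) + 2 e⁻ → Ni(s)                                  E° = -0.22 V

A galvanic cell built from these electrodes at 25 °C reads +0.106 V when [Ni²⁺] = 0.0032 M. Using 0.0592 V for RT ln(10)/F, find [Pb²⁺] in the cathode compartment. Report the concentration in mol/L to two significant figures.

Pb²⁺/Pb is the cathode, Ni²⁺/Ni the anode: E°cell = +0.07 V, n = 2.
Overall reaction: Pb²⁺(aq) + Ni(s) → Pb(s) + Ni²⁺(aq); Q = [Ni²⁺]^1/[Pb²⁺]^1.
From E = E° − (0.0592/n) log Q: log Q = (E° − E)·n/0.0592 = (+0.07 − (+0.106))·2/0.0592 = -1.2162.
So 1·log[Pb²⁺] = 1·log(0.0032) − log Q = -2.4949 − (-1.2162) = -1.2787; [Pb²⁺] = 10^(-1.2787) ≈ 0.053 M.

0.053 M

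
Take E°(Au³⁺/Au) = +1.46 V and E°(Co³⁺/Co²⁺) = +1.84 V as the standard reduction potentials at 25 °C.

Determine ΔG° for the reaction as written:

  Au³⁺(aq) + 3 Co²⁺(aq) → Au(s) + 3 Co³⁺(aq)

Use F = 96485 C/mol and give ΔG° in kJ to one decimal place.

+110.0 kJ

As written, Au³⁺/Au is reduced (cathode) and Co³⁺/Co²⁺ is oxidised (anode), so E°cell = (+1.46) − (+1.84) = -0.38 V.
Balancing electrons gives n = 3.
ΔG° = −nFE° = −(3)(96485)(-0.38) = 109,993 J = +110.0 kJ.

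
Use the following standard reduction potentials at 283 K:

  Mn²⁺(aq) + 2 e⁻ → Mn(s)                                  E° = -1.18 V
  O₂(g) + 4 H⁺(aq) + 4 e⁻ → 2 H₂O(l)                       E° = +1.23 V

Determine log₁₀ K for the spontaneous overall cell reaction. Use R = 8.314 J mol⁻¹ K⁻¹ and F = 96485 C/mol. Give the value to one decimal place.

Cathode: O₂/H₂O; anode: Mn²⁺/Mn. E°cell = (+1.23) − (-1.18) = +2.41 V, with n = 4.
ΔG° = −nFE° = −RT ln K, so ln K = nFE°/(RT) = (4)(96485)(+2.41) / ((8.314)(283)) = 395.312.
log₁₀ K = 395.312 / ln 10 = 171.7.

171.7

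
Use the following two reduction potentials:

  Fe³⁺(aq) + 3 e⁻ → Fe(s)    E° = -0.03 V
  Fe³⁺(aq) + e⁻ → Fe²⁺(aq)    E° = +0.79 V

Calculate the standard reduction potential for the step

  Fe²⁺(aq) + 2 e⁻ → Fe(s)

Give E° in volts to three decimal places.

-0.440 V

Sequential free energies add, so n₃E°₃ = n₁E°₁ + n₂E°₂.
With n₃ = 3, and the known step contributing 1×(+0.79) V, the unknown satisfies 2·E° = 3×(-0.03) − 1×(+0.79) = -0.880.
E° = -0.880 / 2 = -0.440 V.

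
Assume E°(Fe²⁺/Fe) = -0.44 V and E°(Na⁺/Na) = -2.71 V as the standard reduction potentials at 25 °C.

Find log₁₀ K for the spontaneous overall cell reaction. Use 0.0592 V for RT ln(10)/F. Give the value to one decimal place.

Cathode: Fe²⁺/Fe; anode: Na⁺/Na. E°cell = +2.27 V, n = 2.
log K = nE°cell / 0.0592 = (2)(+2.27) / 0.0592 = 76.7.

76.7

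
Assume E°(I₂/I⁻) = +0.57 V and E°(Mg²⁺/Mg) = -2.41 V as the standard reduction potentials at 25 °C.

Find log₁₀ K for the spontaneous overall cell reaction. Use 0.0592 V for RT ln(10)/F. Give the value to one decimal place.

100.7

Cathode: I₂/I⁻; anode: Mg²⁺/Mg. E°cell = +2.98 V, n = 2.
log K = nE°cell / 0.0592 = (2)(+2.98) / 0.0592 = 100.7.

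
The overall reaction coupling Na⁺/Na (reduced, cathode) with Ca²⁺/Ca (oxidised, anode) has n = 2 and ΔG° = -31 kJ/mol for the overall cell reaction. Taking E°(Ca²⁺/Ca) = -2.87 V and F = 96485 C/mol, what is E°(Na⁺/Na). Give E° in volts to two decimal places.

E°cell = −ΔG°/(nF) = −(-31×10³)/((2)(96485)) = +0.161 V.
Since Na⁺/Na is the cathode and Ca²⁺/Ca the anode, E°cell = E°(Na⁺/Na) − E°(Ca²⁺/Ca).
So E°(Na⁺/Na) = E°cell + E°(Ca²⁺/Ca) = +0.161 + (-2.87) = -2.71 V.

-2.71 V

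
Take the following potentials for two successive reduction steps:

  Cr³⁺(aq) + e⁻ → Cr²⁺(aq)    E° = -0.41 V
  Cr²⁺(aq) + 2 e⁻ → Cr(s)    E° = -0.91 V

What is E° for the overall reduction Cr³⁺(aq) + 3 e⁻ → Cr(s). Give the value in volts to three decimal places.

Adding the free-energy changes (−nFE°) of the two steps gives −n₃FE°₃ = −n₁FE°₁ − n₂FE°₂.
E°₃ = (1×-0.41 + 2×-0.91) / 3 = (-2.230) / 3 = -0.743 V.

-0.743 V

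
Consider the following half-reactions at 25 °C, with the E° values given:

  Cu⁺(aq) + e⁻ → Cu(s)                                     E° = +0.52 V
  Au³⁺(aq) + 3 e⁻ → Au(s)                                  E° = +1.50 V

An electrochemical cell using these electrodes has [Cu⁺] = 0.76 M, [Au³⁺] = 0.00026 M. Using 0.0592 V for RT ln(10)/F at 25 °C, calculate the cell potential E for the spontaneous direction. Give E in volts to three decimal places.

Au³⁺/Au is the cathode (higher E°), Cu⁺/Cu the anode: E°cell = +1.50 − (+0.52) = +0.98 V, n = 3.
Overall: Au³⁺(aq) + 3 Cu(s) → Au(s) + 3 Cu⁺(aq)
Q = [Cu⁺]^3 / ([Au³⁺]); log Q = 3.227.
E = E° − (0.0592/n) log Q = +0.98 − (0.0592/3)(3.227) = +0.916 V.

+0.916 V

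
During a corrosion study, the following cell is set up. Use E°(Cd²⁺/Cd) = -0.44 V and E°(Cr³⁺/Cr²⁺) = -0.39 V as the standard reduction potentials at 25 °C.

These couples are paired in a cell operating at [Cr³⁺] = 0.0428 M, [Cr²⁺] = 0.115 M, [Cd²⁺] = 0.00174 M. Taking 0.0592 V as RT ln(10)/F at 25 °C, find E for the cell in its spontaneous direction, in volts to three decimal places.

Cr³⁺/Cr²⁺ is the cathode (higher E°), Cd²⁺/Cd the anode: E°cell = -0.39 − (-0.44) = +0.05 V, n = 2.
Overall: 2 Cr³⁺(aq) + Cd(s) → 2 Cr²⁺(aq) + Cd²⁺(aq)
Q = [Cr²⁺]^2·[Cd²⁺] / ([Cr³⁺]^2); log Q = -1.901.
E = E° − (0.0592/n) log Q = +0.05 − (0.0592/2)(-1.901) = +0.106 V.

+0.106 V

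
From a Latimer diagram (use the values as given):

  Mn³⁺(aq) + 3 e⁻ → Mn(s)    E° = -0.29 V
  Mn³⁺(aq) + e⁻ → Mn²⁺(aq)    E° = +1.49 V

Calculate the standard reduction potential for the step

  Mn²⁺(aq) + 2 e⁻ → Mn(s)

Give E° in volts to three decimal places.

Sequential free energies add, so n₃E°₃ = n₁E°₁ + n₂E°₂.
With n₃ = 3, and the known step contributing 1×(+1.49) V, the unknown satisfies 2·E° = 3×(-0.29) − 1×(+1.49) = -2.360.
E° = -2.360 / 2 = -1.180 V.

-1.180 V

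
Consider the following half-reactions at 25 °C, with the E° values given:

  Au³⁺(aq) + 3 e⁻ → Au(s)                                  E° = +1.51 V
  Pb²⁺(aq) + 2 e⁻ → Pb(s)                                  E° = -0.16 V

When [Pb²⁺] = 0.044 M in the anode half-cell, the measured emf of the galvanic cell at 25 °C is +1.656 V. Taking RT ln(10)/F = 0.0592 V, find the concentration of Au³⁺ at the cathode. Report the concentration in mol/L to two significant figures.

0.0018 M

Au³⁺/Au is the cathode, Pb²⁺/Pb the anode: E°cell = +1.67 V, n = 6.
Overall reaction: 2 Au³⁺(aq) + 3 Pb(s) → 2 Au(s) + 3 Pb²⁺(aq); Q = [Pb²⁺]^3/[Au³⁺]^2.
From E = E° − (0.0592/n) log Q: log Q = (E° − E)·n/0.0592 = (+1.67 − (+1.656))·6/0.0592 = 1.4189.
So 2·log[Au³⁺] = 3·log(0.044) − log Q = -4.0696 − (1.4189) = -5.4885; log[Au³⁺] = -5.4885 / 2 = -2.7443; [Au³⁺] = 10^(-2.7443) ≈ 0.0018 M.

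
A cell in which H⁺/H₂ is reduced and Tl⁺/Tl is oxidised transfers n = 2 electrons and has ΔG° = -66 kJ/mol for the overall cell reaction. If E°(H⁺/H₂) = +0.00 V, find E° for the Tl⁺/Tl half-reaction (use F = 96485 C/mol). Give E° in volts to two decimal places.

E°cell = −ΔG°/(nF) = −(-66×10³)/((2)(96485)) = +0.342 V.
Since H⁺/H₂ is the cathode and Tl⁺/Tl the anode, E°cell = E°(H⁺/H₂) − E°(Tl⁺/Tl).
So E°(Tl⁺/Tl) = E°(H⁺/H₂) − E°cell = (+0.00) − (+0.342) = -0.34 V.

-0.34 V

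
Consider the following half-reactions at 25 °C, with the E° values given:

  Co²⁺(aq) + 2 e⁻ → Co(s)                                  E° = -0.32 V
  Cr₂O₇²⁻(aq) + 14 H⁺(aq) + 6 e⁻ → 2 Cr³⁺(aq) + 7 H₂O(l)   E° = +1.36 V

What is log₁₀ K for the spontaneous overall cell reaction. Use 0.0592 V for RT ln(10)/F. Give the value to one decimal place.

Cathode: Cr₂O₇²⁻/Cr³⁺; anode: Co²⁺/Co. E°cell = +1.68 V, n = 6.
log K = nE°cell / 0.0592 = (6)(+1.68) / 0.0592 = 170.3.

170.3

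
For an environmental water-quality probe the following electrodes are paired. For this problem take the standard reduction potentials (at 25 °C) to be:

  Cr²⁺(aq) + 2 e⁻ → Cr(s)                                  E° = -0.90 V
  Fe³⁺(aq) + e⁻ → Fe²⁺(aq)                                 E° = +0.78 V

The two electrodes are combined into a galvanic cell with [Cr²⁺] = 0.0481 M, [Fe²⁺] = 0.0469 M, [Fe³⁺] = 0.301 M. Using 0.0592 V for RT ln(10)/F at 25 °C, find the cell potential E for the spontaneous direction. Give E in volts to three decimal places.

Fe³⁺/Fe²⁺ is the cathode (higher E°), Cr²⁺/Cr the anode: E°cell = +0.78 − (-0.90) = +1.68 V, n = 2.
Overall: 2 Fe³⁺(aq) + Cr(s) → 2 Fe²⁺(aq) + Cr²⁺(aq)
Q = [Fe²⁺]^2·[Cr²⁺] / ([Fe³⁺]^2); log Q = -2.933.
E = E° − (0.0592/n) log Q = +1.68 − (0.0592/2)(-2.933) = +1.767 V.

+1.767 V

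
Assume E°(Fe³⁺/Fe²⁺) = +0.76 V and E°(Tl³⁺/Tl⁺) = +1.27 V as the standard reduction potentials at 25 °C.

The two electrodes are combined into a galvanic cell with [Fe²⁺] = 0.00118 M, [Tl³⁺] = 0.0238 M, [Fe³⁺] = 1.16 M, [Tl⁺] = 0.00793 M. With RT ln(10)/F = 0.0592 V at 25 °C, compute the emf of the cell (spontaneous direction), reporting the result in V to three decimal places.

+0.347 V

Tl³⁺/Tl⁺ is the cathode (higher E°), Fe³⁺/Fe²⁺ the anode: E°cell = +1.27 − (+0.76) = +0.51 V, n = 2.
Overall: Tl³⁺(aq) + 2 Fe²⁺(aq) → Tl⁺(aq) + 2 Fe³⁺(aq)
Q = [Tl⁺]·[Fe³⁺]^2 / ([Tl³⁺]·[Fe²⁺]^2); log Q = 5.508.
E = E° − (0.0592/n) log Q = +0.51 − (0.0592/2)(5.508) = +0.347 V.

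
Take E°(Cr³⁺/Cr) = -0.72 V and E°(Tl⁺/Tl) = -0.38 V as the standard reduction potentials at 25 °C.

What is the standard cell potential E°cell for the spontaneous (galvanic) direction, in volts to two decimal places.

The Tl⁺/Tl couple has the higher reduction potential, so it is the cathode; Cr³⁺/Cr is oxidised at the anode.
E°cell = E°(cathode) − E°(anode) = (-0.38) − (-0.72) = +0.34 V.
Since E°cell > 0, the reaction is spontaneous under standard conditions.

+0.34 V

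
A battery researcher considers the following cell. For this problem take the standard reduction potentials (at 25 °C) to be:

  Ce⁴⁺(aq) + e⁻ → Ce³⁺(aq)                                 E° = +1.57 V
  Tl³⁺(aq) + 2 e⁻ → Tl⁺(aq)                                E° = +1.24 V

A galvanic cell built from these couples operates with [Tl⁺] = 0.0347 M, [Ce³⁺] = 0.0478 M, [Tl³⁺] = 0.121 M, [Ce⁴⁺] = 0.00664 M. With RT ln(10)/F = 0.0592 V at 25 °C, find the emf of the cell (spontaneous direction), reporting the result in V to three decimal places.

Ce⁴⁺/Ce³⁺ is the cathode (higher E°), Tl³⁺/Tl⁺ the anode: E°cell = +1.57 − (+1.24) = +0.33 V, n = 2.
Overall: 2 Ce⁴⁺(aq) + Tl⁺(aq) → 2 Ce³⁺(aq) + Tl³⁺(aq)
Q = [Ce³⁺]^2·[Tl³⁺] / ([Ce⁴⁺]^2·[Tl⁺]); log Q = 2.257.
E = E° − (0.0592/n) log Q = +0.33 − (0.0592/2)(2.257) = +0.263 V.

+0.263 V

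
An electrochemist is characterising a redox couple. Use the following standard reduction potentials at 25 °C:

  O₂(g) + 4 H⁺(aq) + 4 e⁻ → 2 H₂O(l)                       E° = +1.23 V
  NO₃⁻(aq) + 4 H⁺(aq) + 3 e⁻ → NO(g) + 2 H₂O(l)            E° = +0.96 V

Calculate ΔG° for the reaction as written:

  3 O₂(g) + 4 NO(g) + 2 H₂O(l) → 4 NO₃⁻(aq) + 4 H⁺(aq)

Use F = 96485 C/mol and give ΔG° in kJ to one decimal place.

-312.6 kJ

As written, O₂/H₂O is reduced (cathode) and NO₃⁻/NO is oxidised (anode), so E°cell = (+1.23) − (+0.96) = +0.27 V.
Balancing electrons gives n = 12.
ΔG° = −nFE° = −(12)(96485)(+0.27) = -312,611 J = -312.6 kJ.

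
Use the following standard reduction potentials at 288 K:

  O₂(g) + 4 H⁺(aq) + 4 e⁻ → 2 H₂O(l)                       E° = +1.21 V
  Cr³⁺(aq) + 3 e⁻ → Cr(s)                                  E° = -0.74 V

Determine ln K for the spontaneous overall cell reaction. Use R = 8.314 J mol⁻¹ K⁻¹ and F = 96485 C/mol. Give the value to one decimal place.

Cathode: O₂/H₂O; anode: Cr³⁺/Cr. E°cell = (+1.21) − (-0.74) = +1.95 V, with n = 12.
ΔG° = −nFE° = −RT ln K, so ln K = nFE°/(RT) = (12)(96485)(+1.95) / ((8.314)(288)) = 942.916.

942.9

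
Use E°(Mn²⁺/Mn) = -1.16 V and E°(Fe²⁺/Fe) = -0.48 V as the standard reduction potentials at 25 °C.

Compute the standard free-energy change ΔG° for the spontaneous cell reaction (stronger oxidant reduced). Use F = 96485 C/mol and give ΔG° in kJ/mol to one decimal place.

Fe²⁺/Fe (E° = -0.48 V) is the cathode; Mn²⁺/Mn (E° = -1.16 V) is the anode, so E°cell = +0.68 V.
Balancing electrons gives n = 2 (lcm of 2 and 2).
ΔG° = −nFE° = −(2)(96485)(+0.68) = -131,220 J = -131.2 kJ/mol.

-131.2 kJ/mol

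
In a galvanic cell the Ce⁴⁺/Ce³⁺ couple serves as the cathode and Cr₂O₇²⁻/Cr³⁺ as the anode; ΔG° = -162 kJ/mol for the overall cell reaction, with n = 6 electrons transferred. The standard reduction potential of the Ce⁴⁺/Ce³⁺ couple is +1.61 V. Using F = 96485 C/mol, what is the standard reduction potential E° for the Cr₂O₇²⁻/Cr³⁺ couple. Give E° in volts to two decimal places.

+1.33 V

E°cell = −ΔG°/(nF) = −(-162×10³)/((6)(96485)) = +0.280 V.
Since Ce⁴⁺/Ce³⁺ is the cathode and Cr₂O₇²⁻/Cr³⁺ the anode, E°cell = E°(Ce⁴⁺/Ce³⁺) − E°(Cr₂O₇²⁻/Cr³⁺).
So E°(Cr₂O₇²⁻/Cr³⁺) = E°(Ce⁴⁺/Ce³⁺) − E°cell = (+1.61) − (+0.280) = +1.33 V.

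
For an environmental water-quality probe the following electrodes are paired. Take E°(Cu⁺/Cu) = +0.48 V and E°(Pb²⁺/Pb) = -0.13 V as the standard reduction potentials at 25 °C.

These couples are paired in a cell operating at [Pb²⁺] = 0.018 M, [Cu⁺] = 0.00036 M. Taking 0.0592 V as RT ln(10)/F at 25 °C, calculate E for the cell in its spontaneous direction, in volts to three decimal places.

+0.458 V

Cu⁺/Cu is the cathode (higher E°), Pb²⁺/Pb the anode: E°cell = +0.48 − (-0.13) = +0.61 V, n = 2.
Overall: 2 Cu⁺(aq) + Pb(s) → 2 Cu(s) + Pb²⁺(aq)
Q = [Pb²⁺] / ([Cu⁺]^2); log Q = 5.143.
E = E° − (0.0592/n) log Q = +0.61 − (0.0592/2)(5.143) = +0.458 V.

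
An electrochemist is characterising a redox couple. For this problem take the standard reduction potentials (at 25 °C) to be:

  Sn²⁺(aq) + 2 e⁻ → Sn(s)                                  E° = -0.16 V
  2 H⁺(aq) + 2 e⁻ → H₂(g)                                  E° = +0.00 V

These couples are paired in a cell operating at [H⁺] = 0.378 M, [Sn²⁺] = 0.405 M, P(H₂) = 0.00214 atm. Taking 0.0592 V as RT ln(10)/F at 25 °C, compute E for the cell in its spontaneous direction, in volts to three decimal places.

+0.226 V

H⁺/H₂ is the cathode (higher E°), Sn²⁺/Sn the anode: E°cell = +0.00 − (-0.16) = +0.16 V, n = 2.
Overall: 2 H⁺(aq) + Sn(s) → H₂(g) + Sn²⁺(aq)
Q = P(H₂)·[Sn²⁺] / ([H⁺]^2); log Q = -2.217.
E = E° − (0.0592/n) log Q = +0.16 − (0.0592/2)(-2.217) = +0.226 V.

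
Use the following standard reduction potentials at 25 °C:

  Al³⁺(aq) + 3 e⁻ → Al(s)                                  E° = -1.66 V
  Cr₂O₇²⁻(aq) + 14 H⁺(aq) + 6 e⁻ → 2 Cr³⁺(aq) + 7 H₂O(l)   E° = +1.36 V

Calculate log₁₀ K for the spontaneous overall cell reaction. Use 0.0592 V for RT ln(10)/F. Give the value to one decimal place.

306.1

Cathode: Cr₂O₇²⁻/Cr³⁺; anode: Al³⁺/Al. E°cell = +3.02 V, n = 6.
log K = nE°cell / 0.0592 = (6)(+3.02) / 0.0592 = 306.1.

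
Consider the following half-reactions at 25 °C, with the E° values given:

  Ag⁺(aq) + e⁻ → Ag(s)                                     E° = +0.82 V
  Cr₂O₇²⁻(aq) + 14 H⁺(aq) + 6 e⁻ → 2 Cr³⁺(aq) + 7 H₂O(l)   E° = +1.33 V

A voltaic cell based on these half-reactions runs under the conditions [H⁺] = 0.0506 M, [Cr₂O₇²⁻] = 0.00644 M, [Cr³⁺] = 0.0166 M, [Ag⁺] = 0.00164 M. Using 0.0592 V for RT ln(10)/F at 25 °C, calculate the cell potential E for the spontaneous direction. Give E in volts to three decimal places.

+0.509 V

Cr₂O₇²⁻/Cr³⁺ is the cathode (higher E°), Ag⁺/Ag the anode: E°cell = +1.33 − (+0.82) = +0.51 V, n = 6.
Overall: Cr₂O₇²⁻(aq) + 14 H⁺(aq) + 6 Ag(s) → 2 Cr³⁺(aq) + 7 H₂O(l) + 6 Ag⁺(aq)
Q = [Cr³⁺]^2·[Ag⁺]^6 / ([Cr₂O₇²⁻]·[H⁺]^14); log Q = 0.062.
E = E° − (0.0592/n) log Q = +0.51 − (0.0592/6)(0.062) = +0.509 V.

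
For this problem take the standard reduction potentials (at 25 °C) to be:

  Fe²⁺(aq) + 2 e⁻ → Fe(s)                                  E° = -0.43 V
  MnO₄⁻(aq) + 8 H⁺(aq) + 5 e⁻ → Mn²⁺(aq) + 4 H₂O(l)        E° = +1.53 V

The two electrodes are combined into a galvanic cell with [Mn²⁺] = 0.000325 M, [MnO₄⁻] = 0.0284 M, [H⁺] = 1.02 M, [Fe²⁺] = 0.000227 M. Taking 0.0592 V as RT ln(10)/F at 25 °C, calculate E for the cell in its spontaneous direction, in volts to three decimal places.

MnO₄⁻/Mn²⁺ is the cathode (higher E°), Fe²⁺/Fe the anode: E°cell = +1.53 − (-0.43) = +1.96 V, n = 10.
Overall: 2 MnO₄⁻(aq) + 16 H⁺(aq) + 5 Fe(s) → 2 Mn²⁺(aq) + 8 H₂O(l) + 5 Fe²⁺(aq)
Q = [Mn²⁺]^2·[Fe²⁺]^5 / ([MnO₄⁻]^2·[H⁺]^16); log Q = -22.240.
E = E° − (0.0592/n) log Q = +1.96 − (0.0592/10)(-22.240) = +2.092 V.

+2.092 V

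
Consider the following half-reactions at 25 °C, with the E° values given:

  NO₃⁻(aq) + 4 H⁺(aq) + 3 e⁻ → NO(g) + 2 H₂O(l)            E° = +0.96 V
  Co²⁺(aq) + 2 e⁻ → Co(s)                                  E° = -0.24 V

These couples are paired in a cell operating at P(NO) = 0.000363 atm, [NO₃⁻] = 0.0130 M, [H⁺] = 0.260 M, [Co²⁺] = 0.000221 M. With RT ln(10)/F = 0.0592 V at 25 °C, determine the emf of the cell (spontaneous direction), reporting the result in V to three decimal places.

+1.293 V

NO₃⁻/NO is the cathode (higher E°), Co²⁺/Co the anode: E°cell = +0.96 − (-0.24) = +1.20 V, n = 6.
Overall: 2 NO₃⁻(aq) + 8 H⁺(aq) + 3 Co(s) → 2 NO(g) + 4 H₂O(l) + 3 Co²⁺(aq)
Q = P(NO)^2·[Co²⁺]^3 / ([NO₃⁻]^2·[H⁺]^8); log Q = -9.395.
E = E° − (0.0592/n) log Q = +1.20 − (0.0592/6)(-9.395) = +1.293 V.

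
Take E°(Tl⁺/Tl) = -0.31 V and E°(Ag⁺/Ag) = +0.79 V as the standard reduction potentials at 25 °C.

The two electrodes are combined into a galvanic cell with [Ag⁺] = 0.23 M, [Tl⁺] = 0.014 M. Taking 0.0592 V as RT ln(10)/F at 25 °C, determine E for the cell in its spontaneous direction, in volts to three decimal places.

+1.172 V

Ag⁺/Ag is the cathode (higher E°), Tl⁺/Tl the anode: E°cell = +0.79 − (-0.31) = +1.10 V, n = 1.
Overall: Ag⁺(aq) + Tl(s) → Ag(s) + Tl⁺(aq)
Q = [Tl⁺] / ([Ag⁺]); log Q = -1.216.
E = E° − (0.0592/n) log Q = +1.10 − (0.0592/1)(-1.216) = +1.172 V.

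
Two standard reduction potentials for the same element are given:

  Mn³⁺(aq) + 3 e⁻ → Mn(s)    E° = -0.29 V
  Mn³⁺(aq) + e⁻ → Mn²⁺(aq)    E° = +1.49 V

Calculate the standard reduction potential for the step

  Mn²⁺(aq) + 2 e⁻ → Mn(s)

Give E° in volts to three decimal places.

-1.180 V

Sequential free energies add, so n₃E°₃ = n₁E°₁ + n₂E°₂.
With n₃ = 3, and the known step contributing 1×(+1.49) V, the unknown satisfies 2·E° = 3×(-0.29) − 1×(+1.49) = -2.360.
E° = -2.360 / 2 = -1.180 V.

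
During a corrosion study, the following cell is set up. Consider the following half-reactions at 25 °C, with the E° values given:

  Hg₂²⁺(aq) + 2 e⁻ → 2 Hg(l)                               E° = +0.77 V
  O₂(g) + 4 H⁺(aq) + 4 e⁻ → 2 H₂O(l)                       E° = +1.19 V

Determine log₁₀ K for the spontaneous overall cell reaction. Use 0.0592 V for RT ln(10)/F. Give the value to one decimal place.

28.4

Cathode: O₂/H₂O; anode: Hg₂²⁺/Hg. E°cell = +0.42 V, n = 4.
log K = nE°cell / 0.0592 = (4)(+0.42) / 0.0592 = 28.4.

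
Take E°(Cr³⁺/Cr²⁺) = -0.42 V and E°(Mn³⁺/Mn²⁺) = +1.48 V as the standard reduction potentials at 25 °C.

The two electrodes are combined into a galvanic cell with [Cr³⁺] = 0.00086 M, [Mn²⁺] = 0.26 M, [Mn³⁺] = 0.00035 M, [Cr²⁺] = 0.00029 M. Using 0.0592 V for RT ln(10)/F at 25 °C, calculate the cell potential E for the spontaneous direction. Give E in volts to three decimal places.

Mn³⁺/Mn²⁺ is the cathode (higher E°), Cr³⁺/Cr²⁺ the anode: E°cell = +1.48 − (-0.42) = +1.90 V, n = 1.
Overall: Mn³⁺(aq) + Cr²⁺(aq) → Mn²⁺(aq) + Cr³⁺(aq)
Q = [Mn²⁺]·[Cr³⁺] / ([Mn³⁺]·[Cr²⁺]); log Q = 3.343.
E = E° − (0.0592/n) log Q = +1.90 − (0.0592/1)(3.343) = +1.702 V.

+1.702 V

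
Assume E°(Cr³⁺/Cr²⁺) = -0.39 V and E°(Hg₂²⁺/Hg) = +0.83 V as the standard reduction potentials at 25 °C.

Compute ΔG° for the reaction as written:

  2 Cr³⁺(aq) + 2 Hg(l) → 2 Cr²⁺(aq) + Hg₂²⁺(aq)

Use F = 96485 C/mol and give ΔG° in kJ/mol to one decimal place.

As written, Cr³⁺/Cr²⁺ is reduced (cathode) and Hg₂²⁺/Hg is oxidised (anode), so E°cell = (-0.39) − (+0.83) = -1.22 V.
Balancing electrons gives n = 2.
ΔG° = −nFE° = −(2)(96485)(-1.22) = 235,423 J = +235.4 kJ/mol.

+235.4 kJ/mol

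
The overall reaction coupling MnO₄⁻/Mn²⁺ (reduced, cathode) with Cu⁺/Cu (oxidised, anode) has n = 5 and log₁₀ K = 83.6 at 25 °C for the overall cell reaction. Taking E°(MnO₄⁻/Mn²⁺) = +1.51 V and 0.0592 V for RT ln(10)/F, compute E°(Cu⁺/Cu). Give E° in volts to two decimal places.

E°cell = (0.0592/n)·log K = (0.0592/5)(83.6) = +0.990 V.
Since MnO₄⁻/Mn²⁺ is the cathode and Cu⁺/Cu the anode, E°cell = E°(MnO₄⁻/Mn²⁺) − E°(Cu⁺/Cu).
So E°(Cu⁺/Cu) = E°(MnO₄⁻/Mn²⁺) − E°cell = (+1.51) − (+0.990) = +0.52 V.

+0.52 V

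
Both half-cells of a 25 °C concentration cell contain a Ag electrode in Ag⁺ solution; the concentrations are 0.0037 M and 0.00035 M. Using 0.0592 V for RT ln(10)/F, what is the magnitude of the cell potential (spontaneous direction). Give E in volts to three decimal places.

For a concentration cell E°cell = 0. The 0.0037 M side is the cathode (reduction is favoured where [Ag⁺] is higher).
With n = 1, E = −(0.0592/1) log([Ag⁺]ₐₙ/[Ag⁺]꜀ₐₜ) = −(0.0592/1) log(0.00035/0.0037) = −(0.0592/1)(-1.024) = +0.061 V.

+0.061 V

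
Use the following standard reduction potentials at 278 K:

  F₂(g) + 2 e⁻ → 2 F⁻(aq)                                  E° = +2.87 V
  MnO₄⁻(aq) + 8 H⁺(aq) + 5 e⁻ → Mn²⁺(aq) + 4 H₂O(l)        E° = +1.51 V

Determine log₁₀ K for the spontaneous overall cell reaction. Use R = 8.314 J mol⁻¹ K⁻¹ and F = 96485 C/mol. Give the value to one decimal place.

Cathode: F₂/F⁻; anode: MnO₄⁻/Mn²⁺. E°cell = (+2.87) − (+1.51) = +1.36 V, with n = 10.
ΔG° = −nFE° = −RT ln K, so ln K = nFE°/(RT) = (10)(96485)(+1.36) / ((8.314)(278)) = 567.733.
log₁₀ K = 567.733 / ln 10 = 246.6.

246.6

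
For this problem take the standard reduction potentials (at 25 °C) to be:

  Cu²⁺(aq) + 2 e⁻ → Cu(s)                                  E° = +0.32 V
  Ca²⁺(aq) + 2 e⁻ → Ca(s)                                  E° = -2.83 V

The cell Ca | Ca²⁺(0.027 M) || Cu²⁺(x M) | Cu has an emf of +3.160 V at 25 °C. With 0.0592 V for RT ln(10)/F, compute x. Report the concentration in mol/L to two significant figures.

Cu²⁺/Cu is the cathode, Ca²⁺/Ca the anode: E°cell = +3.15 V, n = 2.
Overall reaction: Cu²⁺(aq) + Ca(s) → Cu(s) + Ca²⁺(aq); Q = [Ca²⁺]^1/[Cu²⁺]^1.
From E = E° − (0.0592/n) log Q: log Q = (E° − E)·n/0.0592 = (+3.15 − (+3.160))·2/0.0592 = -0.3378.
So 1·log[Cu²⁺] = 1·log(0.027) − log Q = -1.5686 − (-0.3378) = -1.2308; [Cu²⁺] = 10^(-1.2308) ≈ 0.059 M.

0.059 M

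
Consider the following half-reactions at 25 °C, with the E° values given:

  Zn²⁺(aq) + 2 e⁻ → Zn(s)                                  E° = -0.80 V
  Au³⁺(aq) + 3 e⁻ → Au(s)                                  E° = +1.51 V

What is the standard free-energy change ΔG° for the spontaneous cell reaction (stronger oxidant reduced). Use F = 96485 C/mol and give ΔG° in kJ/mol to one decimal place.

Au³⁺/Au (E° = +1.51 V) is the cathode; Zn²⁺/Zn (E° = -0.80 V) is the anode, so E°cell = +2.31 V.
Balancing electrons gives n = 6 (lcm of 3 and 2).
ΔG° = −nFE° = −(6)(96485)(+2.31) = -1,337,282 J = -1337.3 kJ/mol.

-1337.3 kJ/mol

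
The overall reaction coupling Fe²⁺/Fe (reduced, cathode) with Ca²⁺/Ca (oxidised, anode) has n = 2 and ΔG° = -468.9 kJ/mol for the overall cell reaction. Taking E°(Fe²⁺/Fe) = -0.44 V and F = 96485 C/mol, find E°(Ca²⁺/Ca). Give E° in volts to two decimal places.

E°cell = −ΔG°/(nF) = −(-468.9×10³)/((2)(96485)) = +2.430 V.
Since Fe²⁺/Fe is the cathode and Ca²⁺/Ca the anode, E°cell = E°(Fe²⁺/Fe) − E°(Ca²⁺/Ca).
So E°(Ca²⁺/Ca) = E°(Fe²⁺/Fe) − E°cell = (-0.44) − (+2.430) = -2.87 V.

-2.87 V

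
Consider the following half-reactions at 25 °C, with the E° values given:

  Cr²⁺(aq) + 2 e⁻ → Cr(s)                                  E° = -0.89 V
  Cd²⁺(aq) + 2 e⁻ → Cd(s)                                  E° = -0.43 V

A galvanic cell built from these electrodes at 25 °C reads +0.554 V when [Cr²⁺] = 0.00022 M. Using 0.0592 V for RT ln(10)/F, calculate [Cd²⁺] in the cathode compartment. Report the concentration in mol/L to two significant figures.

Cd²⁺/Cd is the cathode, Cr²⁺/Cr the anode: E°cell = +0.46 V, n = 2.
Overall reaction: Cd²⁺(aq) + Cr(s) → Cd(s) + Cr²⁺(aq); Q = [Cr²⁺]^1/[Cd²⁺]^1.
From E = E° − (0.0592/n) log Q: log Q = (E° − E)·n/0.0592 = (+0.46 − (+0.554))·2/0.0592 = -3.1757.
So 1·log[Cd²⁺] = 1·log(0.00022) − log Q = -3.6576 − (-3.1757) = -0.4819; [Cd²⁺] = 10^(-0.4819) ≈ 0.33 M.

0.33 M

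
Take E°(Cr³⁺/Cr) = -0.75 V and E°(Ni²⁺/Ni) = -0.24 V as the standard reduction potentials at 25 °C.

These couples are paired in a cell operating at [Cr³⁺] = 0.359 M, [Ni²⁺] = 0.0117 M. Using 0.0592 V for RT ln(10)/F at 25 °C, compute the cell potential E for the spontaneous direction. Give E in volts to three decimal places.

Ni²⁺/Ni is the cathode (higher E°), Cr³⁺/Cr the anode: E°cell = -0.24 − (-0.75) = +0.51 V, n = 6.
Overall: 3 Ni²⁺(aq) + 2 Cr(s) → 3 Ni(s) + 2 Cr³⁺(aq)
Q = [Cr³⁺]^2 / ([Ni²⁺]^3); log Q = 4.906.
E = E° − (0.0592/n) log Q = +0.51 − (0.0592/6)(4.906) = +0.462 V.

+0.462 V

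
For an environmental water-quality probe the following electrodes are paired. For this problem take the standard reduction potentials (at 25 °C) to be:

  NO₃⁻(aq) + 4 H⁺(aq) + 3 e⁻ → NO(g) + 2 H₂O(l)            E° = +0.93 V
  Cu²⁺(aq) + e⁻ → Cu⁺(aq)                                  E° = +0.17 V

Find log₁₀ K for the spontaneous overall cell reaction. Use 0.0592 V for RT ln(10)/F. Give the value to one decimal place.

38.5

Cathode: NO₃⁻/NO; anode: Cu²⁺/Cu⁺. E°cell = +0.76 V, n = 3.
log K = nE°cell / 0.0592 = (3)(+0.76) / 0.0592 = 38.5.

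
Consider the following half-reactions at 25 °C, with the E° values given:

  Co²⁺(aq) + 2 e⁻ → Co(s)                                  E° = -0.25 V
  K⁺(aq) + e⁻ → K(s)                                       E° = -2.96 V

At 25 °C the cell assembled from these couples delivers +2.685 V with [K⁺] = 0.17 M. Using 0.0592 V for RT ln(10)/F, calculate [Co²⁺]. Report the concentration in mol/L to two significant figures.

Co²⁺/Co is the cathode, K⁺/K the anode: E°cell = +2.71 V, n = 2.
Overall reaction: Co²⁺(aq) + 2 K(s) → Co(s) + 2 K⁺(aq); Q = [K⁺]^2/[Co²⁺]^1.
From E = E° − (0.0592/n) log Q: log Q = (E° − E)·n/0.0592 = (+2.71 − (+2.685))·2/0.0592 = 0.8446.
So 1·log[Co²⁺] = 2·log(0.17) − log Q = -1.5391 − (0.8446) = -2.3837; [Co²⁺] = 10^(-2.3837) ≈ 0.0041 M.

0.0041 M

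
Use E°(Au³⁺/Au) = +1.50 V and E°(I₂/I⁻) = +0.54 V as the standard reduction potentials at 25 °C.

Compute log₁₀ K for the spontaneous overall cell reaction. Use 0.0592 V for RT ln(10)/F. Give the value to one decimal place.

97.3

Cathode: Au³⁺/Au; anode: I₂/I⁻. E°cell = +0.96 V, n = 6.
log K = nE°cell / 0.0592 = (6)(+0.96) / 0.0592 = 97.3.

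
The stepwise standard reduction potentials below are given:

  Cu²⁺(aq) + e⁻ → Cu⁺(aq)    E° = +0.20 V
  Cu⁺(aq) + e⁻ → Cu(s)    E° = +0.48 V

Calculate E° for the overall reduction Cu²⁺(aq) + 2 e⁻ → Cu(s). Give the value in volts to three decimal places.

+0.340 V

Adding the free-energy changes (−nFE°) of the two steps gives −n₃FE°₃ = −n₁FE°₁ − n₂FE°₂.
E°₃ = (1×+0.20 + 1×+0.48) / 2 = (+0.680) / 2 = +0.340 V.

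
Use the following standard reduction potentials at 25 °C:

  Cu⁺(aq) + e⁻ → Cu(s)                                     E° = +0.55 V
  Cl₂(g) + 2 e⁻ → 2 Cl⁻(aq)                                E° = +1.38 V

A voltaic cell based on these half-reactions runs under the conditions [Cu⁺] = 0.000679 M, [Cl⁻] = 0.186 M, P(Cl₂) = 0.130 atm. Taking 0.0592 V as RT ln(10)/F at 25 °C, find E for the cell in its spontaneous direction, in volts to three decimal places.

Cl₂/Cl⁻ is the cathode (higher E°), Cu⁺/Cu the anode: E°cell = +1.38 − (+0.55) = +0.83 V, n = 2.
Overall: Cl₂(g) + 2 Cu(s) → 2 Cl⁻(aq) + 2 Cu⁺(aq)
Q = [Cl⁻]^2·[Cu⁺]^2 / (P(Cl₂)); log Q = -6.911.
E = E° − (0.0592/n) log Q = +0.83 − (0.0592/2)(-6.911) = +1.035 V.

+1.035 V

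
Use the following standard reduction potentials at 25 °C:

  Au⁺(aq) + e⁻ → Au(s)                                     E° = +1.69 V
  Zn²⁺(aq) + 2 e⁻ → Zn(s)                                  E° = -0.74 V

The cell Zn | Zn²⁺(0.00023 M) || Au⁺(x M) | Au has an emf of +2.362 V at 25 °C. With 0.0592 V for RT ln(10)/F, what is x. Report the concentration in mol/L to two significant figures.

Au⁺/Au is the cathode, Zn²⁺/Zn the anode: E°cell = +2.43 V, n = 2.
Overall reaction: 2 Au⁺(aq) + Zn(s) → 2 Au(s) + Zn²⁺(aq); Q = [Zn²⁺]^1/[Au⁺]^2.
From E = E° − (0.0592/n) log Q: log Q = (E° − E)·n/0.0592 = (+2.43 − (+2.362))·2/0.0592 = 2.2973.
So 2·log[Au⁺] = 1·log(0.00023) − log Q = -3.6383 − (2.2973) = -5.9356; log[Au⁺] = -5.9356 / 2 = -2.9678; [Au⁺] = 10^(-2.9678) ≈ 0.0011 M.

0.0011 M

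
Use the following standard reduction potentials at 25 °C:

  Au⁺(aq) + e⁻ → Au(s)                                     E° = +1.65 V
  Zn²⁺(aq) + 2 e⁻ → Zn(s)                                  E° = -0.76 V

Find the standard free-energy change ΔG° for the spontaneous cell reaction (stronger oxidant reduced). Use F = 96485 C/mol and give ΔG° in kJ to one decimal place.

Au⁺/Au (E° = +1.65 V) is the cathode; Zn²⁺/Zn (E° = -0.76 V) is the anode, so E°cell = +2.41 V.
Balancing electrons gives n = 2 (lcm of 1 and 2).
ΔG° = −nFE° = −(2)(96485)(+2.41) = -465,058 J = -465.1 kJ.

-465.1 kJ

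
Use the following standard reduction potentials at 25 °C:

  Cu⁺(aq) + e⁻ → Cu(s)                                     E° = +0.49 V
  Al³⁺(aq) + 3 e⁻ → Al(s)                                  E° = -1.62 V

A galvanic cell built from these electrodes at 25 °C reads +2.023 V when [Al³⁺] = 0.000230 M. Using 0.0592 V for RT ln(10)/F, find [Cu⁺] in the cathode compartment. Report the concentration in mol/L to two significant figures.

Cu⁺/Cu is the cathode, Al³⁺/Al the anode: E°cell = +2.11 V, n = 3.
Overall reaction: 3 Cu⁺(aq) + Al(s) → 3 Cu(s) + Al³⁺(aq); Q = [Al³⁺]^1/[Cu⁺]^3.
From E = E° − (0.0592/n) log Q: log Q = (E° − E)·n/0.0592 = (+2.11 − (+2.023))·3/0.0592 = 4.4088.
So 3·log[Cu⁺] = 1·log(0.00023) − log Q = -3.6383 − (4.4088) = -8.0471; log[Cu⁺] = -8.0471 / 3 = -2.6824; [Cu⁺] = 10^(-2.6824) ≈ 0.0021 M.

0.0021 M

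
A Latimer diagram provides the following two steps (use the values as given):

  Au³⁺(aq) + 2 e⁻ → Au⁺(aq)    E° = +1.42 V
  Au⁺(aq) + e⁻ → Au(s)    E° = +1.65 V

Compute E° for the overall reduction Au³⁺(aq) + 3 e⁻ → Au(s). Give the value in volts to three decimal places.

+1.497 V

Adding the free-energy changes (−nFE°) of the two steps gives −n₃FE°₃ = −n₁FE°₁ − n₂FE°₂.
E°₃ = (2×+1.42 + 1×+1.65) / 3 = (+4.490) / 3 = +1.497 V.
E° values themselves are not directly additive — weighting by electron count is essential.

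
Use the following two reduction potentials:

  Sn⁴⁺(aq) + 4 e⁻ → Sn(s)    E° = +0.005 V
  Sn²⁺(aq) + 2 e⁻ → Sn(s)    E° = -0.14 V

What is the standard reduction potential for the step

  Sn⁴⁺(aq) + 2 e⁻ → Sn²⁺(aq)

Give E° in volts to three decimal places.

+0.150 V

Sequential free energies add, so n₃E°₃ = n₁E°₁ + n₂E°₂.
With n₃ = 4, and the known step contributing 2×(-0.14) V, the unknown satisfies 2·E° = 4×(+0.005) − 2×(-0.14) = +0.300.
E° = +0.300 / 2 = +0.150 V.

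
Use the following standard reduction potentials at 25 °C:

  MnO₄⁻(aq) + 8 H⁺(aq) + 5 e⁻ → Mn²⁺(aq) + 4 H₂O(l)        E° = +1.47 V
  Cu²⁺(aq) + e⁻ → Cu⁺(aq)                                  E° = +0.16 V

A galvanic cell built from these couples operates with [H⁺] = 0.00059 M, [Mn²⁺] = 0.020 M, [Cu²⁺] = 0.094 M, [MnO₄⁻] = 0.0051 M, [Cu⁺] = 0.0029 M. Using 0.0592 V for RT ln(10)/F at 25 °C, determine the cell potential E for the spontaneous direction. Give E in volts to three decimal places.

MnO₄⁻/Mn²⁺ is the cathode (higher E°), Cu²⁺/Cu⁺ the anode: E°cell = +1.47 − (+0.16) = +1.31 V, n = 5.
Overall: MnO₄⁻(aq) + 8 H⁺(aq) + 5 Cu⁺(aq) → Mn²⁺(aq) + 4 H₂O(l) + 5 Cu²⁺(aq)
Q = [Mn²⁺]·[Cu²⁺]^5 / ([MnO₄⁻]·[H⁺]^8·[Cu⁺]^5); log Q = 33.980.
E = E° − (0.0592/n) log Q = +1.31 − (0.0592/5)(33.980) = +0.908 V.

+0.908 V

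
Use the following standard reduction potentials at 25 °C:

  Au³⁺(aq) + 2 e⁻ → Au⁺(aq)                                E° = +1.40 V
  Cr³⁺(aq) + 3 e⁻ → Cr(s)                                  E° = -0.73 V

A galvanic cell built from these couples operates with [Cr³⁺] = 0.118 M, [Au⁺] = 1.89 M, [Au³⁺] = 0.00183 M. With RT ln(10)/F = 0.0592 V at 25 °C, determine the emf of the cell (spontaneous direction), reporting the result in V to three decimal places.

Au³⁺/Au⁺ is the cathode (higher E°), Cr³⁺/Cr the anode: E°cell = +1.40 − (-0.73) = +2.13 V, n = 6.
Overall: 3 Au³⁺(aq) + 2 Cr(s) → 3 Au⁺(aq) + 2 Cr³⁺(aq)
Q = [Au⁺]^3·[Cr³⁺]^2 / ([Au³⁺]^3); log Q = 7.186.
E = E° − (0.0592/n) log Q = +2.13 − (0.0592/6)(7.186) = +2.059 V.

+2.059 V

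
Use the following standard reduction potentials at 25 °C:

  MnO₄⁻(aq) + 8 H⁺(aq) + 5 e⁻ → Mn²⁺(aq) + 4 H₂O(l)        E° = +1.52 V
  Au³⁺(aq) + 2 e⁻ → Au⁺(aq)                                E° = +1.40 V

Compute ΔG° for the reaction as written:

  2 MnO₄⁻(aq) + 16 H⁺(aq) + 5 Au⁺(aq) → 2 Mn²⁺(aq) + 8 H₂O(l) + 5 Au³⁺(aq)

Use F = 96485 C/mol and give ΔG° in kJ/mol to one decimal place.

As written, MnO₄⁻/Mn²⁺ is reduced (cathode) and Au³⁺/Au⁺ is oxidised (anode), so E°cell = (+1.52) − (+1.40) = +0.12 V.
Balancing electrons gives n = 10.
ΔG° = −nFE° = −(10)(96485)(+0.12) = -115,782 J = -115.8 kJ/mol.

-115.8 kJ/mol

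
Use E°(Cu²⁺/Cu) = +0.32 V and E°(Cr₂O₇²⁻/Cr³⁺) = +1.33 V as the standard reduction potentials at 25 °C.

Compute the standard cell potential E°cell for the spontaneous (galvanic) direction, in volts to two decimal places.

The Cr₂O₇²⁻/Cr³⁺ couple has the higher reduction potential, so it is the cathode; Cu²⁺/Cu is oxidised at the anode.
E°cell = E°(cathode) − E°(anode) = (+1.33) − (+0.32) = +1.01 V.
Since E°cell > 0, the reaction is spontaneous under standard conditions.

+1.01 V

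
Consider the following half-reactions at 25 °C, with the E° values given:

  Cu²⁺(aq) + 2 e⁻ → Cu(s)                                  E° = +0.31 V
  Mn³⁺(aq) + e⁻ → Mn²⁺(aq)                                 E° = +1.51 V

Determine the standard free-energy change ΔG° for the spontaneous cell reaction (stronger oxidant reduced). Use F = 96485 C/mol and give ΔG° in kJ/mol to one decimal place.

Mn³⁺/Mn²⁺ (E° = +1.51 V) is the cathode; Cu²⁺/Cu (E° = +0.31 V) is the anode, so E°cell = +1.20 V.
Balancing electrons gives n = 2 (lcm of 1 and 2).
ΔG° = −nFE° = −(2)(96485)(+1.20) = -231,564 J = -231.6 kJ/mol.

-231.6 kJ/mol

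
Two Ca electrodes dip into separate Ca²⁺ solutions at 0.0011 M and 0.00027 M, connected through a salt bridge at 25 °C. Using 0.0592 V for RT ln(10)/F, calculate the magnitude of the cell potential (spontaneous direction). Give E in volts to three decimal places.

+0.018 V

For a concentration cell E°cell = 0. The 0.0011 M side is the cathode (reduction is favoured where [Ca²⁺] is higher).
With n = 2, E = −(0.0592/2) log([Ca²⁺]ₐₙ/[Ca²⁺]꜀ₐₜ) = −(0.0592/2) log(0.00027/0.0011) = −(0.0592/2)(-0.610) = +0.018 V.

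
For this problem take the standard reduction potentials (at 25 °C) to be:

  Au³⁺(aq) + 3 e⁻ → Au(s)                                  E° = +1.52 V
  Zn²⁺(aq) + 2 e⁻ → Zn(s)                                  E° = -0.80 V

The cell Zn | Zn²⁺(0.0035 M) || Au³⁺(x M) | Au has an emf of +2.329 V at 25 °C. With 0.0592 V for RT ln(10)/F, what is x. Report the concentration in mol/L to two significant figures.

0.00059 M

Au³⁺/Au is the cathode, Zn²⁺/Zn the anode: E°cell = +2.32 V, n = 6.
Overall reaction: 2 Au³⁺(aq) + 3 Zn(s) → 2 Au(s) + 3 Zn²⁺(aq); Q = [Zn²⁺]^3/[Au³⁺]^2.
From E = E° − (0.0592/n) log Q: log Q = (E° − E)·n/0.0592 = (+2.32 − (+2.329))·6/0.0592 = -0.9122.
So 2·log[Au³⁺] = 3·log(0.0035) − log Q = -7.3678 − (-0.9122) = -6.4556; log[Au³⁺] = -6.4556 / 2 = -3.2278; [Au³⁺] = 10^(-3.2278) ≈ 0.00059 M.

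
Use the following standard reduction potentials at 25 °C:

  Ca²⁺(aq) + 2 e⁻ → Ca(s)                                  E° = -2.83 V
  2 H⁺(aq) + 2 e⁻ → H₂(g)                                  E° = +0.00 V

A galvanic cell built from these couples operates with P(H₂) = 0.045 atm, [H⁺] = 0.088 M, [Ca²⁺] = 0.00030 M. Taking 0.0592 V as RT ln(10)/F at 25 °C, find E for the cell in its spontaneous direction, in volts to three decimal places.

H⁺/H₂ is the cathode (higher E°), Ca²⁺/Ca the anode: E°cell = +0.00 − (-2.83) = +2.83 V, n = 2.
Overall: 2 H⁺(aq) + Ca(s) → H₂(g) + Ca²⁺(aq)
Q = P(H₂)·[Ca²⁺] / ([H⁺]^2); log Q = -2.759.
E = E° − (0.0592/n) log Q = +2.83 − (0.0592/2)(-2.759) = +2.912 V.

+2.912 V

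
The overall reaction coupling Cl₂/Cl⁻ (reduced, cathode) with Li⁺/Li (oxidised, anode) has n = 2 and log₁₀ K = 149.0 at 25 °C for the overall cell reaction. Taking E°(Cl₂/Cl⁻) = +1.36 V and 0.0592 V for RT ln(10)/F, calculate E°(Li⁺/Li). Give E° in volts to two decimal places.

E°cell = (0.0592/n)·log K = (0.0592/2)(149.0) = +4.410 V.
Since Cl₂/Cl⁻ is the cathode and Li⁺/Li the anode, E°cell = E°(Cl₂/Cl⁻) − E°(Li⁺/Li).
So E°(Li⁺/Li) = E°(Cl₂/Cl⁻) − E°cell = (+1.36) − (+4.410) = -3.05 V.

-3.05 V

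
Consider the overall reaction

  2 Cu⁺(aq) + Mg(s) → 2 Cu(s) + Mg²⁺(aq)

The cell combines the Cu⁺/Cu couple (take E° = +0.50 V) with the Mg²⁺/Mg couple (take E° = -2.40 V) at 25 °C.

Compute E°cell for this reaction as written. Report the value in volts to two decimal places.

+2.90 V

The Cu⁺/Cu couple has the higher reduction potential, so it is the cathode; Mg²⁺/Mg is oxidised at the anode.
E°cell = E°(cathode) − E°(anode) = (+0.50) − (-2.40) = +2.90 V.
Since E°cell > 0, the reaction is spontaneous under standard conditions.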